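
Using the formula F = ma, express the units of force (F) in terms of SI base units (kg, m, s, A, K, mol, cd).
Units of each symbol in F = ma:
  m (mass): kg
  a (acceleration): m/s²

Multiplying the contributions: [kg] · [m/s²]
Adding exponents of each base unit: kg: 1, m: 1, s: -2
SI base units of force: kg·m/s²

Answer: kg·m/s²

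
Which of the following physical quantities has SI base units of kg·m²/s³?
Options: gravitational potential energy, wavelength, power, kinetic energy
Checking the SI base units of each option:
  gravitational potential energy (U = -GMm/r): kg·m²/s²  ✗
  wavelength (λ = v/f): m  ✗
  power (P = W/t): kg·m²/s³  ✓ matches
  kinetic energy (E = ½mv²): kg·m²/s²  ✗

Only power has units kg·m²/s³.

Answer: power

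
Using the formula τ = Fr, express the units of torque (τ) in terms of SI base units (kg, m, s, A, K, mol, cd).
Units of each symbol in τ = Fr:
  F (force): kg·m/s²
  r (lever arm): m

Multiplying the contributions: [kg·m/s²] · [m]
Adding exponents of each base unit: kg: 1, m: 2, s: -2
SI base units of torque: kg·m²/s²

Answer: kg·m²/s²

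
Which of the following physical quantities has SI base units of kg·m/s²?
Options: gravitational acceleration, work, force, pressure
Checking the SI base units of each option:
  gravitational acceleration (g = GM/r²): m/s²  ✗
  work (W = Fd): kg·m²/s²  ✗
  force (F = ma): kg·m/s²  ✓ matches
  pressure (P = F/A): kg/(m·s²)  ✗

Only force has units kg·m/s².

Answer: force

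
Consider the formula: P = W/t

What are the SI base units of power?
Units of each symbol in P = W/t:
  W (work): kg·m²/s²
  t (time): s  → in the denominator, contributes 1/s

Multiplying the contributions: [kg·m²/s²] · [1/s]
Adding exponents of each base unit: kg: 1, m: 2, s: -3
SI base units of power: kg·m²/s³

Answer: kg·m²/s³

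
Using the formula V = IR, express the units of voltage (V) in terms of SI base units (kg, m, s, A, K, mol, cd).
Units of each symbol in V = IR:
  I (current): A
  R (resistance, in ohms): kg·m²/(s³·A²)

Multiplying the contributions: [A] · [kg·m²/(s³·A²)]
Adding exponents of each base unit: kg: 1, m: 2, s: -3, A: -1
SI base units of voltage: kg·m²/(s³·A)

Answer: kg·m²/(s³·A)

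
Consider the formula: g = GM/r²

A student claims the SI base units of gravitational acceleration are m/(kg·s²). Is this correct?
Units of each symbol in g = GM/r²:
  G (gravitational constant): m³/(kg·s²)
  M (mass): kg
  r (distance): m  → to the power 2 in the denominator, contributes 1/m²

Multiplying the contributions: [m³/(kg·s²)] · [kg] · [1/m²]
Adding exponents of each base unit: m: 1, s: -2
SI base units of gravitational acceleration: m/s²

The claimed units m/(kg·s²) (exponents kg: -1, m: 1, s: -2) do not match the derived units m/s² (exponents m: 1, s: -2), so the claim is incorrect.

Answer: No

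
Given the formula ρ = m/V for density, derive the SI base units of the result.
Units of each symbol in ρ = m/V:
  m (mass): kg
  V (volume): m³  → in the denominator, contributes 1/m³

Multiplying the contributions: [kg] · [1/m³]
Adding exponents of each base unit: kg: 1, m: -3
SI base units of density: kg/m³

Answer: kg/m³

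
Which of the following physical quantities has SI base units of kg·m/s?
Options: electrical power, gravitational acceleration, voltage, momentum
Checking the SI base units of each option:
  electrical power (P = IV): kg·m²/s³  ✗
  gravitational acceleration (g = GM/r²): m/s²  ✗
  voltage (V = IR): kg·m²/(s³·A)  ✗
  momentum (p = mv): kg·m/s  ✓ matches

Only momentum has units kg·m/s.

Answer: momentum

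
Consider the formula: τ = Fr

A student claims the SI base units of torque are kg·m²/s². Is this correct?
Units of each symbol in τ = Fr:
  F (force): kg·m/s²
  r (lever arm): m

Multiplying the contributions: [kg·m/s²] · [m]
Adding exponents of each base unit: kg: 1, m: 2, s: -2
SI base units of torque: kg·m²/s²

The claimed units kg·m²/s² match the derived units, so the claim is correct.

Answer: Yes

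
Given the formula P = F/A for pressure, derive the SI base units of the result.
Units of each symbol in P = F/A:
  F (force): kg·m/s²
  A (area): m²  → in the denominator, contributes 1/m²

Multiplying the contributions: [kg·m/s²] · [1/m²]
Adding exponents of each base unit: kg: 1, m: -1, s: -2
SI base units of pressure: kg/(m·s²)

Answer: kg/(m·s²)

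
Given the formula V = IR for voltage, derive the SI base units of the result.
Units of each symbol in V = IR:
  I (current): A
  R (resistance, in ohms): kg·m²/(s³·A²)

Multiplying the contributions: [A] · [kg·m²/(s³·A²)]
Adding exponents of each base unit: kg: 1, m: 2, s: -3, A: -1
SI base units of voltage: kg·m²/(s³·A)

Answer: kg·m²/(s³·A)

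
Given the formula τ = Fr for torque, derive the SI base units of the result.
Units of each symbol in τ = Fr:
  F (force): kg·m/s²
  r (lever arm): m

Multiplying the contributions: [kg·m/s²] · [m]
Adding exponents of each base unit: kg: 1, m: 2, s: -2
SI base units of torque: kg·m²/s²

Answer: kg·m²/s²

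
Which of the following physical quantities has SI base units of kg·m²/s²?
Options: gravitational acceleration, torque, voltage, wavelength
Checking the SI base units of each option:
  gravitational acceleration (g = GM/r²): m/s²  ✗
  torque (τ = Fr): kg·m²/s²  ✓ matches
  voltage (V = IR): kg·m²/(s³·A)  ✗
  wavelength (λ = v/f): m  ✗

Only torque has units kg·m²/s².

Answer: torque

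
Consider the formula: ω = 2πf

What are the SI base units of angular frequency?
Units of each symbol in ω = 2πf:
  f (frequency): 1/s
  The factor 2π is dimensionless.

Multiplying the contributions: [1/s]
Adding exponents of each base unit: s: -1
SI base units of angular frequency: 1/s

Answer: 1/s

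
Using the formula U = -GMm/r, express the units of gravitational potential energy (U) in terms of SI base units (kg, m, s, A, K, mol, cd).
Units of each symbol in U = -GMm/r:
  G (gravitational constant): m³/(kg·s²)
  M (mass): kg
  m (mass): kg
  r (distance): m  → in the denominator, contributes 1/m
  The minus sign does not affect the units.

Multiplying the contributions: [m³/(kg·s²)] · [kg] · [kg] · [1/m]
Adding exponents of each base unit: kg: 1, m: 2, s: -2
SI base units of gravitational potential energy: kg·m²/s²

Answer: kg·m²/s²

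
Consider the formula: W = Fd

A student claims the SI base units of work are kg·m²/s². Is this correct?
Units of each symbol in W = Fd:
  F (force): kg·m/s²
  d (displacement): m

Multiplying the contributions: [kg·m/s²] · [m]
Adding exponents of each base unit: kg: 1, m: 2, s: -2
SI base units of work: kg·m²/s²

The claimed units kg·m²/s² match the derived units, so the claim is correct.

Answer: Yes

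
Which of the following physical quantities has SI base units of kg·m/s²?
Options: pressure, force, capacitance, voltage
Checking the SI base units of each option:
  pressure (P = F/A): kg/(m·s²)  ✗
  force (F = ma): kg·m/s²  ✓ matches
  capacitance (C = Q/V): s⁴·A²/(kg·m²)  ✗
  voltage (V = IR): kg·m²/(s³·A)  ✗

Only force has units kg·m/s².

Answer: force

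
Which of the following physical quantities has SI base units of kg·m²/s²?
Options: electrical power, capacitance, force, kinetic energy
Checking the SI base units of each option:
  electrical power (P = IV): kg·m²/s³  ✗
  capacitance (C = Q/V): s⁴·A²/(kg·m²)  ✗
  force (F = ma): kg·m/s²  ✗
  kinetic energy (E = ½mv²): kg·m²/s²  ✓ matches

Only kinetic energy has units kg·m²/s².

Answer: kinetic energy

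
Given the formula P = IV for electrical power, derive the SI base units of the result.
Units of each symbol in P = IV:
  I (current): A
  V (voltage, in volts): kg·m²/(s³·A)

Multiplying the contributions: [A] · [kg·m²/(s³·A)]
Adding exponents of each base unit: kg: 1, m: 2, s: -3
SI base units of electrical power: kg·m²/s³

Answer: kg·m²/s³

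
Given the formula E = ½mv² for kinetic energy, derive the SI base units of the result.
Units of each symbol in E = ½mv²:
  m (mass): kg
  v (speed): m/s  → to the power 2, contributes m²/s²
  The factor ½ is dimensionless.

Multiplying the contributions: [kg] · [m²/s²]
Adding exponents of each base unit: kg: 1, m: 2, s: -2
SI base units of kinetic energy: kg·m²/s²

Answer: kg·m²/s²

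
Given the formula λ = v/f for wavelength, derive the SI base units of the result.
Units of each symbol in λ = v/f:
  v (wave speed): m/s
  f (frequency): 1/s  → in the denominator, contributes s

Multiplying the contributions: [m/s] · [s]
Adding exponents of each base unit: m: 1
SI base units of wavelength: m

Answer: m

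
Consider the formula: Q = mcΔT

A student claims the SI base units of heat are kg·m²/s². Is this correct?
Units of each symbol in Q = mcΔT:
  m (mass): kg
  c (specific heat capacity, in J/(kg·K)): m²/(s²·K)
  ΔT (temperature change): K

Multiplying the contributions: [kg] · [m²/(s²·K)] · [K]
Adding exponents of each base unit: kg: 1, m: 2, s: -2
SI base units of heat: kg·m²/s²

The claimed units kg·m²/s² match the derived units, so the claim is correct.

Answer: Yes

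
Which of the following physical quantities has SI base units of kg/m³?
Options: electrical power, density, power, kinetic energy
Checking the SI base units of each option:
  electrical power (P = IV): kg·m²/s³  ✗
  density (ρ = m/V): kg/m³  ✓ matches
  power (P = W/t): kg·m²/s³  ✗
  kinetic energy (E = ½mv²): kg·m²/s²  ✗

Only density has units kg/m³.

Answer: density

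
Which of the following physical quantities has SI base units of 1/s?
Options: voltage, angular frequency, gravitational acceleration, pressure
Checking the SI base units of each option:
  voltage (V = IR): kg·m²/(s³·A)  ✗
  angular frequency (ω = 2πf): 1/s  ✓ matches
  gravitational acceleration (g = GM/r²): m/s²  ✗
  pressure (P = F/A): kg/(m·s²)  ✗

Only angular frequency has units 1/s.

Answer: angular frequency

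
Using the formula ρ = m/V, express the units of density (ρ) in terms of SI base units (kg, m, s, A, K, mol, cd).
Units of each symbol in ρ = m/V:
  m (mass): kg
  V (volume): m³  → in the denominator, contributes 1/m³

Multiplying the contributions: [kg] · [1/m³]
Adding exponents of each base unit: kg: 1, m: -3
SI base units of density: kg/m³

Answer: kg/m³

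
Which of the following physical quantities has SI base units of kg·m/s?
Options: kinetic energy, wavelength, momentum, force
Checking the SI base units of each option:
  kinetic energy (E = ½mv²): kg·m²/s²  ✗
  wavelength (λ = v/f): m  ✗
  momentum (p = mv): kg·m/s  ✓ matches
  force (F = ma): kg·m/s²  ✗

Only momentum has units kg·m/s.

Answer: momentum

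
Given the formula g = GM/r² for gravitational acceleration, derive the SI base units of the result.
Units of each symbol in g = GM/r²:
  G (gravitational constant): m³/(kg·s²)
  M (mass): kg
  r (distance): m  → to the power 2 in the denominator, contributes 1/m²

Multiplying the contributions: [m³/(kg·s²)] · [kg] · [1/m²]
Adding exponents of each base unit: m: 1, s: -2
SI base units of gravitational acceleration: m/s²

Answer: m/s²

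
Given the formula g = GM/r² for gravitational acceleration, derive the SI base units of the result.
Units of each symbol in g = GM/r²:
  G (gravitational constant): m³/(kg·s²)
  M (mass): kg
  r (distance): m  → to the power 2 in the denominator, contributes 1/m²

Multiplying the contributions: [m³/(kg·s²)] · [kg] · [1/m²]
Adding exponents of each base unit: m: 1, s: -2
SI base units of gravitational acceleration: m/s²

Answer: m/s²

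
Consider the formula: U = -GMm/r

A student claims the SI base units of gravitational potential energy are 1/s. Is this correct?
Units of each symbol in U = -GMm/r:
  G (gravitational constant): m³/(kg·s²)
  M (mass): kg
  m (mass): kg
  r (distance): m  → in the denominator, contributes 1/m
  The minus sign does not affect the units.

Multiplying the contributions: [m³/(kg·s²)] · [kg] · [kg] · [1/m]
Adding exponents of each base unit: kg: 1, m: 2, s: -2
SI base units of gravitational potential energy: kg·m²/s²

The claimed units 1/s (exponents s: -1) do not match the derived units kg·m²/s² (exponents kg: 1, m: 2, s: -2), so the claim is incorrect.

Answer: No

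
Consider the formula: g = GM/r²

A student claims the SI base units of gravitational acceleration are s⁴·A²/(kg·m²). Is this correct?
Units of each symbol in g = GM/r²:
  G (gravitational constant): m³/(kg·s²)
  M (mass): kg
  r (distance): m  → to the power 2 in the denominator, contributes 1/m²

Multiplying the contributions: [m³/(kg·s²)] · [kg] · [1/m²]
Adding exponents of each base unit: m: 1, s: -2
SI base units of gravitational acceleration: m/s²

The claimed units s⁴·A²/(kg·m²) (exponents kg: -1, m: -2, s: 4, A: 2) do not match the derived units m/s² (exponents m: 1, s: -2), so the claim is incorrect.

Answer: No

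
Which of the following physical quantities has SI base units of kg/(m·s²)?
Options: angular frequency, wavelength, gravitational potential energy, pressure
Checking the SI base units of each option:
  angular frequency (ω = 2πf): 1/s  ✗
  wavelength (λ = v/f): m  ✗
  gravitational potential energy (U = -GMm/r): kg·m²/s²  ✗
  pressure (P = F/A): kg/(m·s²)  ✓ matches

Only pressure has units kg/(m·s²).

Answer: pressure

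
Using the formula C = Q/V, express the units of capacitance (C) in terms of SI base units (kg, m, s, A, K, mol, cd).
Units of each symbol in C = Q/V:
  Q (charge, in coulombs): s·A
  V (voltage, in volts): kg·m²/(s³·A)  → in the denominator, contributes s³·A/(kg·m²)

Multiplying the contributions: [s·A] · [s³·A/(kg·m²)]
Adding exponents of each base unit: kg: -1, m: -2, s: 4, A: 2
SI base units of capacitance: s⁴·A²/(kg·m²)

Answer: s⁴·A²/(kg·m²)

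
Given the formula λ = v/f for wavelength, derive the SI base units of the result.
Units of each symbol in λ = v/f:
  v (wave speed): m/s
  f (frequency): 1/s  → in the denominator, contributes s

Multiplying the contributions: [m/s] · [s]
Adding exponents of each base unit: m: 1
SI base units of wavelength: m

Answer: m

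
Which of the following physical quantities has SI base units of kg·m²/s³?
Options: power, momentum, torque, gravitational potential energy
Checking the SI base units of each option:
  power (P = W/t): kg·m²/s³  ✓ matches
  momentum (p = mv): kg·m/s  ✗
  torque (τ = Fr): kg·m²/s²  ✗
  gravitational potential energy (U = -GMm/r): kg·m²/s²  ✗

Only power has units kg·m²/s³.

Answer: power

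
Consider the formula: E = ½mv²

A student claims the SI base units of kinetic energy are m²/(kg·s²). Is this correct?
Units of each symbol in E = ½mv²:
  m (mass): kg
  v (speed): m/s  → to the power 2, contributes m²/s²
  The factor ½ is dimensionless.

Multiplying the contributions: [kg] · [m²/s²]
Adding exponents of each base unit: kg: 1, m: 2, s: -2
SI base units of kinetic energy: kg·m²/s²

The claimed units m²/(kg·s²) (exponents kg: -1, m: 2, s: -2) do not match the derived units kg·m²/s² (exponents kg: 1, m: 2, s: -2), so the claim is incorrect.

Answer: No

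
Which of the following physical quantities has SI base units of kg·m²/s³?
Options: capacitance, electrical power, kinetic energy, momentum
Checking the SI base units of each option:
  capacitance (C = Q/V): s⁴·A²/(kg·m²)  ✗
  electrical power (P = IV): kg·m²/s³  ✓ matches
  kinetic energy (E = ½mv²): kg·m²/s²  ✗
  momentum (p = mv): kg·m/s  ✗

Only electrical power has units kg·m²/s³.

Answer: electrical power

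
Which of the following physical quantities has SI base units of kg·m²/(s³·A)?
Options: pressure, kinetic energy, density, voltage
Checking the SI base units of each option:
  pressure (P = F/A): kg/(m·s²)  ✗
  kinetic energy (E = ½mv²): kg·m²/s²  ✗
  density (ρ = m/V): kg/m³  ✗
  voltage (V = IR): kg·m²/(s³·A)  ✓ matches

Only voltage has units kg·m²/(s³·A).

Answer: voltage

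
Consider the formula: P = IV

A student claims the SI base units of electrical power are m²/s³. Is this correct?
Units of each symbol in P = IV:
  I (current): A
  V (voltage, in volts): kg·m²/(s³·A)

Multiplying the contributions: [A] · [kg·m²/(s³·A)]
Adding exponents of each base unit: kg: 1, m: 2, s: -3
SI base units of electrical power: kg·m²/s³

The claimed units m²/s³ (exponents m: 2, s: -3) do not match the derived units kg·m²/s³ (exponents kg: 1, m: 2, s: -3), so the claim is incorrect.

Answer: No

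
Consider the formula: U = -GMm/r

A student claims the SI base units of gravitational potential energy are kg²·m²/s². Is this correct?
Units of each symbol in U = -GMm/r:
  G (gravitational constant): m³/(kg·s²)
  M (mass): kg
  m (mass): kg
  r (distance): m  → in the denominator, contributes 1/m
  The minus sign does not affect the units.

Multiplying the contributions: [m³/(kg·s²)] · [kg] · [kg] · [1/m]
Adding exponents of each base unit: kg: 1, m: 2, s: -2
SI base units of gravitational potential energy: kg·m²/s²

The claimed units kg²·m²/s² (exponents kg: 2, m: 2, s: -2) do not match the derived units kg·m²/s² (exponents kg: 1, m: 2, s: -2), so the claim is incorrect.

Answer: No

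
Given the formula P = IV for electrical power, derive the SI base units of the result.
Units of each symbol in P = IV:
  I (current): A
  V (voltage, in volts): kg·m²/(s³·A)

Multiplying the contributions: [A] · [kg·m²/(s³·A)]
Adding exponents of each base unit: kg: 1, m: 2, s: -3
SI base units of electrical power: kg·m²/s³

Answer: kg·m²/s³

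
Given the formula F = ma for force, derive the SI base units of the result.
Units of each symbol in F = ma:
  m (mass): kg
  a (acceleration): m/s²

Multiplying the contributions: [kg] · [m/s²]
Adding exponents of each base unit: kg: 1, m: 1, s: -2
SI base units of force: kg·m/s²

Answer: kg·m/s²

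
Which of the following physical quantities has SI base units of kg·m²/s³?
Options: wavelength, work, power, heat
Checking the SI base units of each option:
  wavelength (λ = v/f): m  ✗
  work (W = Fd): kg·m²/s²  ✗
  power (P = W/t): kg·m²/s³  ✓ matches
  heat (Q = mcΔT): kg·m²/s²  ✗

Only power has units kg·m²/s³.

Answer: power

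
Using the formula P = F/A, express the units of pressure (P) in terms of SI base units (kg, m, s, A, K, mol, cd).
Units of each symbol in P = F/A:
  F (force): kg·m/s²
  A (area): m²  → in the denominator, contributes 1/m²

Multiplying the contributions: [kg·m/s²] · [1/m²]
Adding exponents of each base unit: kg: 1, m: -1, s: -2
SI base units of pressure: kg/(m·s²)

Answer: kg/(m·s²)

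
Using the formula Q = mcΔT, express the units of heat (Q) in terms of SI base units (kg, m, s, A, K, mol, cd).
Units of each symbol in Q = mcΔT:
  m (mass): kg
  c (specific heat capacity, in J/(kg·K)): m²/(s²·K)
  ΔT (temperature change): K

Multiplying the contributions: [kg] · [m²/(s²·K)] · [K]
Adding exponents of each base unit: kg: 1, m: 2, s: -2
SI base units of heat: kg·m²/s²

Answer: kg·m²/s²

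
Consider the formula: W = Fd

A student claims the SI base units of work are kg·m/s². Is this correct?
Units of each symbol in W = Fd:
  F (force): kg·m/s²
  d (displacement): m

Multiplying the contributions: [kg·m/s²] · [m]
Adding exponents of each base unit: kg: 1, m: 2, s: -2
SI base units of work: kg·m²/s²

The claimed units kg·m/s² (exponents kg: 1, m: 1, s: -2) do not match the derived units kg·m²/s² (exponents kg: 1, m: 2, s: -2), so the claim is incorrect.

Answer: No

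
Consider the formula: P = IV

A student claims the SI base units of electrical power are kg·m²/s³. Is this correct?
Units of each symbol in P = IV:
  I (current): A
  V (voltage, in volts): kg·m²/(s³·A)

Multiplying the contributions: [A] · [kg·m²/(s³·A)]
Adding exponents of each base unit: kg: 1, m: 2, s: -3
SI base units of electrical power: kg·m²/s³

The claimed units kg·m²/s³ match the derived units, so the claim is correct.

Answer: Yes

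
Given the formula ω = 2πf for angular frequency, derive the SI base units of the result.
Units of each symbol in ω = 2πf:
  f (frequency): 1/s
  The factor 2π is dimensionless.

Multiplying the contributions: [1/s]
Adding exponents of each base unit: s: -1
SI base units of angular frequency: 1/s

Answer: 1/s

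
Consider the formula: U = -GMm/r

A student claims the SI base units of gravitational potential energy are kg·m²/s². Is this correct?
Units of each symbol in U = -GMm/r:
  G (gravitational constant): m³/(kg·s²)
  M (mass): kg
  m (mass): kg
  r (distance): m  → in the denominator, contributes 1/m
  The minus sign does not affect the units.

Multiplying the contributions: [m³/(kg·s²)] · [kg] · [kg] · [1/m]
Adding exponents of each base unit: kg: 1, m: 2, s: -2
SI base units of gravitational potential energy: kg·m²/s²

The claimed units kg·m²/s² match the derived units, so the claim is correct.

Answer: Yes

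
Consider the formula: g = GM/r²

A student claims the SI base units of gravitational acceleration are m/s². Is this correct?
Units of each symbol in g = GM/r²:
  G (gravitational constant): m³/(kg·s²)
  M (mass): kg
  r (distance): m  → to the power 2 in the denominator, contributes 1/m²

Multiplying the contributions: [m³/(kg·s²)] · [kg] · [1/m²]
Adding exponents of each base unit: m: 1, s: -2
SI base units of gravitational acceleration: m/s²

The claimed units m/s² match the derived units, so the claim is correct.

Answer: Yes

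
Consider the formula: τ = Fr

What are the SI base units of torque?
Units of each symbol in τ = Fr:
  F (force): kg·m/s²
  r (lever arm): m

Multiplying the contributions: [kg·m/s²] · [m]
Adding exponents of each base unit: kg: 1, m: 2, s: -2
SI base units of torque: kg·m²/s²

Answer: kg·m²/s²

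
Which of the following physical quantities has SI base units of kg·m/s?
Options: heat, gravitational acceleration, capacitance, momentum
Checking the SI base units of each option:
  heat (Q = mcΔT): kg·m²/s²  ✗
  gravitational acceleration (g = GM/r²): m/s²  ✗
  capacitance (C = Q/V): s⁴·A²/(kg·m²)  ✗
  momentum (p = mv): kg·m/s  ✓ matches

Only momentum has units kg·m/s.

Answer: momentum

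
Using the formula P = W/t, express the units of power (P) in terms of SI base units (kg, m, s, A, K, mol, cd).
Units of each symbol in P = W/t:
  W (work): kg·m²/s²
  t (time): s  → in the denominator, contributes 1/s

Multiplying the contributions: [kg·m²/s²] · [1/s]
Adding exponents of each base unit: kg: 1, m: 2, s: -3
SI base units of power: kg·m²/s³

Answer: kg·m²/s³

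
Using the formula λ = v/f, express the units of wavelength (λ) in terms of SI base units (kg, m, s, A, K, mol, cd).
Units of each symbol in λ = v/f:
  v (wave speed): m/s
  f (frequency): 1/s  → in the denominator, contributes s

Multiplying the contributions: [m/s] · [s]
Adding exponents of each base unit: m: 1
SI base units of wavelength: m

Answer: m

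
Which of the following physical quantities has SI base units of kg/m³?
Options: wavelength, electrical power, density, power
Checking the SI base units of each option:
  wavelength (λ = v/f): m  ✗
  electrical power (P = IV): kg·m²/s³  ✗
  density (ρ = m/V): kg/m³  ✓ matches
  power (P = W/t): kg·m²/s³  ✗

Only density has units kg/m³.

Answer: density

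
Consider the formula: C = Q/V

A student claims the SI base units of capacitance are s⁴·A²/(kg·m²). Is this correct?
Units of each symbol in C = Q/V:
  Q (charge, in coulombs): s·A
  V (voltage, in volts): kg·m²/(s³·A)  → in the denominator, contributes s³·A/(kg·m²)

Multiplying the contributions: [s·A] · [s³·A/(kg·m²)]
Adding exponents of each base unit: kg: -1, m: -2, s: 4, A: 2
SI base units of capacitance: s⁴·A²/(kg·m²)

The claimed units s⁴·A²/(kg·m²) match the derived units, so the claim is correct.

Answer: Yes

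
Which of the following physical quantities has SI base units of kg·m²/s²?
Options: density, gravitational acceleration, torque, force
Checking the SI base units of each option:
  density (ρ = m/V): kg/m³  ✗
  gravitational acceleration (g = GM/r²): m/s²  ✗
  torque (τ = Fr): kg·m²/s²  ✓ matches
  force (F = ma): kg·m/s²  ✗

Only torque has units kg·m²/s².

Answer: torque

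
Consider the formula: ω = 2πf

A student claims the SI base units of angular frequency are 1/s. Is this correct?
Units of each symbol in ω = 2πf:
  f (frequency): 1/s
  The factor 2π is dimensionless.

Multiplying the contributions: [1/s]
Adding exponents of each base unit: s: -1
SI base units of angular frequency: 1/s

The claimed units 1/s match the derived units, so the claim is correct.

Answer: Yes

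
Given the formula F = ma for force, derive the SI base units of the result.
Units of each symbol in F = ma:
  m (mass): kg
  a (acceleration): m/s²

Multiplying the contributions: [kg] · [m/s²]
Adding exponents of each base unit: kg: 1, m: 1, s: -2
SI base units of force: kg·m/s²

Answer: kg·m/s²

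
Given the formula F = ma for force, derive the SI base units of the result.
Units of each symbol in F = ma:
  m (mass): kg
  a (acceleration): m/s²

Multiplying the contributions: [kg] · [m/s²]
Adding exponents of each base unit: kg: 1, m: 1, s: -2
SI base units of force: kg·m/s²

Answer: kg·m/s²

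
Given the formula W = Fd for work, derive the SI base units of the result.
Units of each symbol in W = Fd:
  F (force): kg·m/s²
  d (displacement): m

Multiplying the contributions: [kg·m/s²] · [m]
Adding exponents of each base unit: kg: 1, m: 2, s: -2
SI base units of work: kg·m²/s²

Answer: kg·m²/s²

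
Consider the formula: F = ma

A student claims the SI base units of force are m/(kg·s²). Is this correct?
Units of each symbol in F = ma:
  m (mass): kg
  a (acceleration): m/s²

Multiplying the contributions: [kg] · [m/s²]
Adding exponents of each base unit: kg: 1, m: 1, s: -2
SI base units of force: kg·m/s²

The claimed units m/(kg·s²) (exponents kg: -1, m: 1, s: -2) do not match the derived units kg·m/s² (exponents kg: 1, m: 1, s: -2), so the claim is incorrect.

Answer: No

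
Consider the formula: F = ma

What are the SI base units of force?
Units of each symbol in F = ma:
  m (mass): kg
  a (acceleration): m/s²

Multiplying the contributions: [kg] · [m/s²]
Adding exponents of each base unit: kg: 1, m: 1, s: -2
SI base units of force: kg·m/s²

Answer: kg·m/s²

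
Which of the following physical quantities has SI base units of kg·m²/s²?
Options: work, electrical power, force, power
Checking the SI base units of each option:
  work (W = Fd): kg·m²/s²  ✓ matches
  electrical power (P = IV): kg·m²/s³  ✗
  force (F = ma): kg·m/s²  ✗
  power (P = W/t): kg·m²/s³  ✗

Only work has units kg·m²/s².

Answer: work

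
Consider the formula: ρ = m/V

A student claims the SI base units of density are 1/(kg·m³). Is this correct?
Units of each symbol in ρ = m/V:
  m (mass): kg
  V (volume): m³  → in the denominator, contributes 1/m³

Multiplying the contributions: [kg] · [1/m³]
Adding exponents of each base unit: kg: 1, m: -3
SI base units of density: kg/m³

The claimed units 1/(kg·m³) (exponents kg: -1, m: -3) do not match the derived units kg/m³ (exponents kg: 1, m: -3), so the claim is incorrect.

Answer: No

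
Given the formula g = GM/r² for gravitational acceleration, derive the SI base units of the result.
Units of each symbol in g = GM/r²:
  G (gravitational constant): m³/(kg·s²)
  M (mass): kg
  r (distance): m  → to the power 2 in the denominator, contributes 1/m²

Multiplying the contributions: [m³/(kg·s²)] · [kg] · [1/m²]
Adding exponents of each base unit: m: 1, s: -2
SI base units of gravitational acceleration: m/s²

Answer: m/s²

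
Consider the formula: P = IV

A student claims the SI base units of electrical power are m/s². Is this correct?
Units of each symbol in P = IV:
  I (current): A
  V (voltage, in volts): kg·m²/(s³·A)

Multiplying the contributions: [A] · [kg·m²/(s³·A)]
Adding exponents of each base unit: kg: 1, m: 2, s: -3
SI base units of electrical power: kg·m²/s³

The claimed units m/s² (exponents m: 1, s: -2) do not match the derived units kg·m²/s³ (exponents kg: 1, m: 2, s: -3), so the claim is incorrect.

Answer: No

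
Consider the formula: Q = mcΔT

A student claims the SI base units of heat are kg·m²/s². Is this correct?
Units of each symbol in Q = mcΔT:
  m (mass): kg
  c (specific heat capacity, in J/(kg·K)): m²/(s²·K)
  ΔT (temperature change): K

Multiplying the contributions: [kg] · [m²/(s²·K)] · [K]
Adding exponents of each base unit: kg: 1, m: 2, s: -2
SI base units of heat: kg·m²/s²

The claimed units kg·m²/s² match the derived units, so the claim is correct.

Answer: Yes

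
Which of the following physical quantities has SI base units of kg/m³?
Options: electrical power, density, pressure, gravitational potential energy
Checking the SI base units of each option:
  electrical power (P = IV): kg·m²/s³  ✗
  density (ρ = m/V): kg/m³  ✓ matches
  pressure (P = F/A): kg/(m·s²)  ✗
  gravitational potential energy (U = -GMm/r): kg·m²/s²  ✗

Only density has units kg/m³.

Answer: density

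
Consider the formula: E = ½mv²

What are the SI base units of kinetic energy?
Units of each symbol in E = ½mv²:
  m (mass): kg
  v (speed): m/s  → to the power 2, contributes m²/s²
  The factor ½ is dimensionless.

Multiplying the contributions: [kg] · [m²/s²]
Adding exponents of each base unit: kg: 1, m: 2, s: -2
SI base units of kinetic energy: kg·m²/s²

Answer: kg·m²/s²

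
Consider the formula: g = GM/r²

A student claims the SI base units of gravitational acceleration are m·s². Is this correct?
Units of each symbol in g = GM/r²:
  G (gravitational constant): m³/(kg·s²)
  M (mass): kg
  r (distance): m  → to the power 2 in the denominator, contributes 1/m²

Multiplying the contributions: [m³/(kg·s²)] · [kg] · [1/m²]
Adding exponents of each base unit: m: 1, s: -2
SI base units of gravitational acceleration: m/s²

The claimed units m·s² (exponents m: 1, s: 2) do not match the derived units m/s² (exponents m: 1, s: -2), so the claim is incorrect.

Answer: No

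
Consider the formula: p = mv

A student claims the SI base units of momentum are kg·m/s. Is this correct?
Units of each symbol in p = mv:
  m (mass): kg
  v (velocity): m/s

Multiplying the contributions: [kg] · [m/s]
Adding exponents of each base unit: kg: 1, m: 1, s: -1
SI base units of momentum: kg·m/s

The claimed units kg·m/s match the derived units, so the claim is correct.

Answer: Yes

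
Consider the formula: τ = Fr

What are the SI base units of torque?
Units of each symbol in τ = Fr:
  F (force): kg·m/s²
  r (lever arm): m

Multiplying the contributions: [kg·m/s²] · [m]
Adding exponents of each base unit: kg: 1, m: 2, s: -2
SI base units of torque: kg·m²/s²

Answer: kg·m²/s²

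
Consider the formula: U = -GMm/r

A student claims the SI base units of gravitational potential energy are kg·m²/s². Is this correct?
Units of each symbol in U = -GMm/r:
  G (gravitational constant): m³/(kg·s²)
  M (mass): kg
  m (mass): kg
  r (distance): m  → in the denominator, contributes 1/m
  The minus sign does not affect the units.

Multiplying the contributions: [m³/(kg·s²)] · [kg] · [kg] · [1/m]
Adding exponents of each base unit: kg: 1, m: 2, s: -2
SI base units of gravitational potential energy: kg·m²/s²

The claimed units kg·m²/s² match the derived units, so the claim is correct.

Answer: Yes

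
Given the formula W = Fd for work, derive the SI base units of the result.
Units of each symbol in W = Fd:
  F (force): kg·m/s²
  d (displacement): m

Multiplying the contributions: [kg·m/s²] · [m]
Adding exponents of each base unit: kg: 1, m: 2, s: -2
SI base units of work: kg·m²/s²

Answer: kg·m²/s²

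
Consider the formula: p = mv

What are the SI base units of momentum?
Units of each symbol in p = mv:
  m (mass): kg
  v (velocity): m/s

Multiplying the contributions: [kg] · [m/s]
Adding exponents of each base unit: kg: 1, m: 1, s: -1
SI base units of momentum: kg·m/s

Answer: kg·m/s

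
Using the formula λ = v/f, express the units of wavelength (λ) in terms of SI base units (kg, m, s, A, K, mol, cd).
Units of each symbol in λ = v/f:
  v (wave speed): m/s
  f (frequency): 1/s  → in the denominator, contributes s

Multiplying the contributions: [m/s] · [s]
Adding exponents of each base unit: m: 1
SI base units of wavelength: m

Answer: m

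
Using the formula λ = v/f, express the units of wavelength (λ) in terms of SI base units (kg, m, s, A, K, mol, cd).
Units of each symbol in λ = v/f:
  v (wave speed): m/s
  f (frequency): 1/s  → in the denominator, contributes s

Multiplying the contributions: [m/s] · [s]
Adding exponents of each base unit: m: 1
SI base units of wavelength: m

Answer: m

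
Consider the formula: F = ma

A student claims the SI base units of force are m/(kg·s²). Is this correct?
Units of each symbol in F = ma:
  m (mass): kg
  a (acceleration): m/s²

Multiplying the contributions: [kg] · [m/s²]
Adding exponents of each base unit: kg: 1, m: 1, s: -2
SI base units of force: kg·m/s²

The claimed units m/(kg·s²) (exponents kg: -1, m: 1, s: -2) do not match the derived units kg·m/s² (exponents kg: 1, m: 1, s: -2), so the claim is incorrect.

Answer: No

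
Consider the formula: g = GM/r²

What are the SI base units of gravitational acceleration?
Units of each symbol in g = GM/r²:
  G (gravitational constant): m³/(kg·s²)
  M (mass): kg
  r (distance): m  → to the power 2 in the denominator, contributes 1/m²

Multiplying the contributions: [m³/(kg·s²)] · [kg] · [1/m²]
Adding exponents of each base unit: m: 1, s: -2
SI base units of gravitational acceleration: m/s²

Answer: m/s²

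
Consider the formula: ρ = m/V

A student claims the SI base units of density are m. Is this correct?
Units of each symbol in ρ = m/V:
  m (mass): kg
  V (volume): m³  → in the denominator, contributes 1/m³

Multiplying the contributions: [kg] · [1/m³]
Adding exponents of each base unit: kg: 1, m: -3
SI base units of density: kg/m³

The claimed units m (exponents m: 1) do not match the derived units kg/m³ (exponents kg: 1, m: -3), so the claim is incorrect.

Answer: No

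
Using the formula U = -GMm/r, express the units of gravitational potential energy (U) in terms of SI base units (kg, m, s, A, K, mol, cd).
Units of each symbol in U = -GMm/r:
  G (gravitational constant): m³/(kg·s²)
  M (mass): kg
  m (mass): kg
  r (distance): m  → in the denominator, contributes 1/m
  The minus sign does not affect the units.

Multiplying the contributions: [m³/(kg·s²)] · [kg] · [kg] · [1/m]
Adding exponents of each base unit: kg: 1, m: 2, s: -2
SI base units of gravitational potential energy: kg·m²/s²

Answer: kg·m²/s²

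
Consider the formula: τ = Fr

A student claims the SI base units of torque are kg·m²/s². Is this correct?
Units of each symbol in τ = Fr:
  F (force): kg·m/s²
  r (lever arm): m

Multiplying the contributions: [kg·m/s²] · [m]
Adding exponents of each base unit: kg: 1, m: 2, s: -2
SI base units of torque: kg·m²/s²

The claimed units kg·m²/s² match the derived units, so the claim is correct.

Answer: Yes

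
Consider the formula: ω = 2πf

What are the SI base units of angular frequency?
Units of each symbol in ω = 2πf:
  f (frequency): 1/s
  The factor 2π is dimensionless.

Multiplying the contributions: [1/s]
Adding exponents of each base unit: s: -1
SI base units of angular frequency: 1/s

Answer: 1/s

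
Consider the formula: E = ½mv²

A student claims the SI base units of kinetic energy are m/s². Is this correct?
Units of each symbol in E = ½mv²:
  m (mass): kg
  v (speed): m/s  → to the power 2, contributes m²/s²
  The factor ½ is dimensionless.

Multiplying the contributions: [kg] · [m²/s²]
Adding exponents of each base unit: kg: 1, m: 2, s: -2
SI base units of kinetic energy: kg·m²/s²

The claimed units m/s² (exponents m: 1, s: -2) do not match the derived units kg·m²/s² (exponents kg: 1, m: 2, s: -2), so the claim is incorrect.

Answer: No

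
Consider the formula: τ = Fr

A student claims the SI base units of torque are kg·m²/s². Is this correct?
Units of each symbol in τ = Fr:
  F (force): kg·m/s²
  r (lever arm): m

Multiplying the contributions: [kg·m/s²] · [m]
Adding exponents of each base unit: kg: 1, m: 2, s: -2
SI base units of torque: kg·m²/s²

The claimed units kg·m²/s² match the derived units, so the claim is correct.

Answer: Yes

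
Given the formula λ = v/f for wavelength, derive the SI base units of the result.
Units of each symbol in λ = v/f:
  v (wave speed): m/s
  f (frequency): 1/s  → in the denominator, contributes s

Multiplying the contributions: [m/s] · [s]
Adding exponents of each base unit: m: 1
SI base units of wavelength: m

Answer: m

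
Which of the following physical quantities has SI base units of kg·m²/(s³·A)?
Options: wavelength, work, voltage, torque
Checking the SI base units of each option:
  wavelength (λ = v/f): m  ✗
  work (W = Fd): kg·m²/s²  ✗
  voltage (V = IR): kg·m²/(s³·A)  ✓ matches
  torque (τ = Fr): kg·m²/s²  ✗

Only voltage has units kg·m²/(s³·A).

Answer: voltage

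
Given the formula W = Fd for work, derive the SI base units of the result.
Units of each symbol in W = Fd:
  F (force): kg·m/s²
  d (displacement): m

Multiplying the contributions: [kg·m/s²] · [m]
Adding exponents of each base unit: kg: 1, m: 2, s: -2
SI base units of work: kg·m²/s²

Answer: kg·m²/s²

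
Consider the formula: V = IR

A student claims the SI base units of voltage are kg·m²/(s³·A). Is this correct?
Units of each symbol in V = IR:
  I (current): A
  R (resistance, in ohms): kg·m²/(s³·A²)

Multiplying the contributions: [A] · [kg·m²/(s³·A²)]
Adding exponents of each base unit: kg: 1, m: 2, s: -3, A: -1
SI base units of voltage: kg·m²/(s³·A)

The claimed units kg·m²/(s³·A) match the derived units, so the claim is correct.

Answer: Yes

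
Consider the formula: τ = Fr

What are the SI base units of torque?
Units of each symbol in τ = Fr:
  F (force): kg·m/s²
  r (lever arm): m

Multiplying the contributions: [kg·m/s²] · [m]
Adding exponents of each base unit: kg: 1, m: 2, s: -2
SI base units of torque: kg·m²/s²

Answer: kg·m²/s²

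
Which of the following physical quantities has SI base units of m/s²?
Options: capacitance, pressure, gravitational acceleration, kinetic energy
Checking the SI base units of each option:
  capacitance (C = Q/V): s⁴·A²/(kg·m²)  ✗
  pressure (P = F/A): kg/(m·s²)  ✗
  gravitational acceleration (g = GM/r²): m/s²  ✓ matches
  kinetic energy (E = ½mv²): kg·m²/s²  ✗

Only gravitational acceleration has units m/s².

Answer: gravitational acceleration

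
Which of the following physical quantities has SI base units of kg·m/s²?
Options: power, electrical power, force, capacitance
Checking the SI base units of each option:
  power (P = W/t): kg·m²/s³  ✗
  electrical power (P = IV): kg·m²/s³  ✗
  force (F = ma): kg·m/s²  ✓ matches
  capacitance (C = Q/V): s⁴·A²/(kg·m²)  ✗

Only force has units kg·m/s².

Answer: force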